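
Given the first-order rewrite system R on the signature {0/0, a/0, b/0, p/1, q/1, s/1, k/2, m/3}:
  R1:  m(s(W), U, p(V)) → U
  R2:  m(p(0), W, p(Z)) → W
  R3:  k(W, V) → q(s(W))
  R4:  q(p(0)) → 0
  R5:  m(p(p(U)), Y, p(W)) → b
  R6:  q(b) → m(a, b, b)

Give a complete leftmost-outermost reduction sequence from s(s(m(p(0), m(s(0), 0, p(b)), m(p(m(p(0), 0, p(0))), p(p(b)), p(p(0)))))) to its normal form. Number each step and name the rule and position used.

s(s(0))

1. s(s(m(p(0), m(s(0), 0, p(b)), m(p(m(p(0), 0, p(0))), p(p(b)), p(p(0))))))  →  s(s(m(p(0), 0, m(p(m(p(0), 0, p(0))), p(p(b)), p(p(0))))))   [R1 at 1.1.2]
2. s(s(m(p(0), 0, m(p(m(p(0), 0, p(0))), p(p(b)), p(p(0))))))  →  s(s(m(p(0), 0, m(p(0), p(p(b)), p(p(0))))))   [R2 at 1.1.3.1.1]
3. s(s(m(p(0), 0, m(p(0), p(p(b)), p(p(0))))))  →  s(s(m(p(0), 0, p(p(b)))))   [R2 at 1.1.3]
4. s(s(m(p(0), 0, p(p(b)))))  →  s(s(0))   [R2 at 1.1]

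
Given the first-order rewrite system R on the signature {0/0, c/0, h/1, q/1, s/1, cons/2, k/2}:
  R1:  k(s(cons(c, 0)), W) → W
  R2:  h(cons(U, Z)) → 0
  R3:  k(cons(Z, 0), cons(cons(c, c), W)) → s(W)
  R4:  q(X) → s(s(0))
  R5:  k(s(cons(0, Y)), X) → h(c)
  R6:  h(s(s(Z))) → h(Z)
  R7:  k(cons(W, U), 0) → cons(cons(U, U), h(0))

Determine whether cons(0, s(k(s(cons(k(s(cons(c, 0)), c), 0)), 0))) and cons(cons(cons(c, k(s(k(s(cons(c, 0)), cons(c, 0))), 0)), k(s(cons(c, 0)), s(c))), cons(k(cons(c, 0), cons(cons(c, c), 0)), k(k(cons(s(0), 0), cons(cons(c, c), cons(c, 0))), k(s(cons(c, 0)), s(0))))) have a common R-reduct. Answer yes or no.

Reduce t₁ = cons(0, s(k(s(cons(k(s(cons(c, 0)), c), 0)), 0))):
1. cons(0, s(k(s(cons(k(s(cons(c, 0)), c), 0)), 0)))  →  cons(0, s(k(s(cons(c, 0)), 0)))   [R1 at 2.1.1.1.1]
2. cons(0, s(k(s(cons(c, 0)), 0)))  →  cons(0, s(0))   [R1 at 2.1]

Reduce t₂ = cons(cons(cons(c, k(s(k(s(cons(c, 0)), cons(c, 0))), 0)), k(s(cons(c, 0)), s(c))), cons(k(cons(c, 0), cons(cons(c, c), 0)), k(k(cons(s(0), 0), cons(cons(c, c), cons(c, 0))), k(s(cons(c, 0)), s(0))))):
1. cons(cons(cons(c, k(s(k(s(cons(c, 0)), cons(c, 0))), 0)), k(s(cons(c, 0)), s(c))), cons(k(cons(c, 0), cons(cons(c, c), 0)), k(k(cons(s(0), 0), cons(cons(c, c), cons(c, 0))), k(s(cons(c, 0)), s(0)))))  →  cons(cons(cons(c, k(s(cons(c, 0)), 0)), k(s(cons(c, 0)), s(c))), cons(k(cons(c, 0), cons(cons(c, c), 0)), k(k(cons(s(0), 0), cons(cons(c, c), cons(c, 0))), k(s(cons(c, 0)), s(0)))))   [R1 at 1.1.2.1.1]
2. cons(cons(cons(c, k(s(cons(c, 0)), 0)), k(s(cons(c, 0)), s(c))), cons(k(cons(c, 0), cons(cons(c, c), 0)), k(k(cons(s(0), 0), cons(cons(c, c), cons(c, 0))), k(s(cons(c, 0)), s(0)))))  →  cons(cons(cons(c, 0), k(s(cons(c, 0)), s(c))), cons(k(cons(c, 0), cons(cons(c, c), 0)), k(k(cons(s(0), 0), cons(cons(c, c), cons(c, 0))), k(s(cons(c, 0)), s(0)))))   [R1 at 1.1.2]
3. cons(cons(cons(c, 0), k(s(cons(c, 0)), s(c))), cons(k(cons(c, 0), cons(cons(c, c), 0)), k(k(cons(s(0), 0), cons(cons(c, c), cons(c, 0))), k(s(cons(c, 0)), s(0)))))  →  cons(cons(cons(c, 0), s(c)), cons(k(cons(c, 0), cons(cons(c, c), 0)), k(k(cons(s(0), 0), cons(cons(c, c), cons(c, 0))), k(s(cons(c, 0)), s(0)))))   [R1 at 1.2]
4. cons(cons(cons(c, 0), s(c)), cons(k(cons(c, 0), cons(cons(c, c), 0)), k(k(cons(s(0), 0), cons(cons(c, c), cons(c, 0))), k(s(cons(c, 0)), s(0)))))  →  cons(cons(cons(c, 0), s(c)), cons(s(0), k(k(cons(s(0), 0), cons(cons(c, c), cons(c, 0))), k(s(cons(c, 0)), s(0)))))   [R3 at 2.1]
5. cons(cons(cons(c, 0), s(c)), cons(s(0), k(k(cons(s(0), 0), cons(cons(c, c), cons(c, 0))), k(s(cons(c, 0)), s(0)))))  →  cons(cons(cons(c, 0), s(c)), cons(s(0), k(s(cons(c, 0)), k(s(cons(c, 0)), s(0)))))   [R3 at 2.2.1]
6. cons(cons(cons(c, 0), s(c)), cons(s(0), k(s(cons(c, 0)), k(s(cons(c, 0)), s(0)))))  →  cons(cons(cons(c, 0), s(c)), cons(s(0), k(s(cons(c, 0)), s(0))))   [R1 at 2.2]
7. cons(cons(cons(c, 0), s(c)), cons(s(0), k(s(cons(c, 0)), s(0))))  →  cons(cons(cons(c, 0), s(c)), cons(s(0), s(0)))   [R1 at 2.2]

no — NF(t₁) = cons(0, s(0)), NF(t₂) = cons(cons(cons(c, 0), s(c)), cons(s(0), s(0)))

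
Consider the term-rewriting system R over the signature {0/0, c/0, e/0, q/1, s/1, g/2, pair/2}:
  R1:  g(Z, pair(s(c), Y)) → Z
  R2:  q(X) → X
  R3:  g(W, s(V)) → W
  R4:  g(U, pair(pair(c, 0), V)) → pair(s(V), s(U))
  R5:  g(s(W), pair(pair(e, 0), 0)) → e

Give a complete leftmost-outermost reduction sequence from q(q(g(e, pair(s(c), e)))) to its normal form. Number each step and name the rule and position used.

e

1. q(q(g(e, pair(s(c), e))))  →  q(g(e, pair(s(c), e)))   [R2 at ε]
2. q(g(e, pair(s(c), e)))  →  g(e, pair(s(c), e))   [R2 at ε]
3. g(e, pair(s(c), e))  →  e   [R1 at ε]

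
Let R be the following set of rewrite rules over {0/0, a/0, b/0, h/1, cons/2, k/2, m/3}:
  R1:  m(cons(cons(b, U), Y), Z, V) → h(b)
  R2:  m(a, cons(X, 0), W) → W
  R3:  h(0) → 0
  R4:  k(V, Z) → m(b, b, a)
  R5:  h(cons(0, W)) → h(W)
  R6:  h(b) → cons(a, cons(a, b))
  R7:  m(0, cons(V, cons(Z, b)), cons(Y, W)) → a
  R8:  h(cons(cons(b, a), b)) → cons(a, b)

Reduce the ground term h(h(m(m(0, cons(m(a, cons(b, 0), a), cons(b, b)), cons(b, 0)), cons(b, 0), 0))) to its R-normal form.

0

1. h(h(m(m(0, cons(m(a, cons(b, 0), a), cons(b, b)), cons(b, 0)), cons(b, 0), 0)))  →  h(h(m(a, cons(b, 0), 0)))   [R7 at 1.1.1]
2. h(h(m(a, cons(b, 0), 0)))  →  h(h(0))   [R2 at 1.1]
3. h(h(0))  →  h(0)   [R3 at 1]
4. h(0)  →  0   [R3 at ε]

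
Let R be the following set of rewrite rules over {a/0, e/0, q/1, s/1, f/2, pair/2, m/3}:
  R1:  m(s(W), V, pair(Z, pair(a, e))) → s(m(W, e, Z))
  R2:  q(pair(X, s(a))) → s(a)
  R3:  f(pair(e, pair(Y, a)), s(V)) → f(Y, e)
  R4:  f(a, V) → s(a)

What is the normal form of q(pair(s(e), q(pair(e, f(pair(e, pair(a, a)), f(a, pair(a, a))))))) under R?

1. q(pair(s(e), q(pair(e, f(pair(e, pair(a, a)), f(a, pair(a, a)))))))  →  q(pair(s(e), q(pair(e, f(pair(e, pair(a, a)), s(a))))))   [R4 at 1.2.1.2.2]
2. q(pair(s(e), q(pair(e, f(pair(e, pair(a, a)), s(a))))))  →  q(pair(s(e), q(pair(e, f(a, e)))))   [R3 at 1.2.1.2]
3. q(pair(s(e), q(pair(e, f(a, e)))))  →  q(pair(s(e), q(pair(e, s(a)))))   [R4 at 1.2.1.2]
4. q(pair(s(e), q(pair(e, s(a)))))  →  q(pair(s(e), s(a)))   [R2 at 1.2]
5. q(pair(s(e), s(a)))  →  s(a)   [R2 at ε]

s(a)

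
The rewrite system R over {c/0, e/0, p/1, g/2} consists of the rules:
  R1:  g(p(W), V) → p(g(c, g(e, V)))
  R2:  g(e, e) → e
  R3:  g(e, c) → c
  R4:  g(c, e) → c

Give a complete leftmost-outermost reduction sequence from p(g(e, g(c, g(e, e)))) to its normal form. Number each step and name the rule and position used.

p(c)

1. p(g(e, g(c, g(e, e))))  →  p(g(e, g(c, e)))   [R2 at 1.2.2]
2. p(g(e, g(c, e)))  →  p(g(e, c))   [R4 at 1.2]
3. p(g(e, c))  →  p(c)   [R3 at 1]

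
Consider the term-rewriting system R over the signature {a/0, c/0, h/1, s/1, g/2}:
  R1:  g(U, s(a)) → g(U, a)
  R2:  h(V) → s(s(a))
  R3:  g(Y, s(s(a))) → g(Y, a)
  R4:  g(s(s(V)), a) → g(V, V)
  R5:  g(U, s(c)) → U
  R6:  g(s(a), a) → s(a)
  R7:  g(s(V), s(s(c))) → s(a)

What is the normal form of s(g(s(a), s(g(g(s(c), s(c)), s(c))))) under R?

1. s(g(s(a), s(g(g(s(c), s(c)), s(c)))))  →  s(g(s(a), s(g(s(c), s(c)))))   [R5 at 1.2.1]
2. s(g(s(a), s(g(s(c), s(c)))))  →  s(g(s(a), s(s(c))))   [R5 at 1.2.1]
3. s(g(s(a), s(s(c))))  →  s(s(a))   [R7 at 1]

s(s(a))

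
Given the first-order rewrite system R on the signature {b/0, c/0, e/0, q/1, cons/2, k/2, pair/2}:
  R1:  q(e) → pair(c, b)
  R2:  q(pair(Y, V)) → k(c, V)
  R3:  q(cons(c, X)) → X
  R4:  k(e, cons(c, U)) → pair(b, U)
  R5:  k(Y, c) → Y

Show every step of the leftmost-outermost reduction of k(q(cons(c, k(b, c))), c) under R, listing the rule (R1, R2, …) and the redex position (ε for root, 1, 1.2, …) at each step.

b

1. k(q(cons(c, k(b, c))), c)  →  q(cons(c, k(b, c)))   [R5 at ε]
2. q(cons(c, k(b, c)))  →  k(b, c)   [R3 at ε]
3. k(b, c)  →  b   [R5 at ε]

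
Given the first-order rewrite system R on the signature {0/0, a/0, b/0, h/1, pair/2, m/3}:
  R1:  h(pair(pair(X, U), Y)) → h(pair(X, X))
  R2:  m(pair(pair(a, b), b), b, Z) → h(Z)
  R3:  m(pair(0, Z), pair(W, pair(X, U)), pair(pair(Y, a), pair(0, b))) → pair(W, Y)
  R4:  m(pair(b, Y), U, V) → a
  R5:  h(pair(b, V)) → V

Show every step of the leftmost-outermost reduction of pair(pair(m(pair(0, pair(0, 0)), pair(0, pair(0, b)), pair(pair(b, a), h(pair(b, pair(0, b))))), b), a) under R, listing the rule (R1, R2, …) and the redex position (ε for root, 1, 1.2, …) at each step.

pair(pair(pair(0, b), b), a)

1. pair(pair(m(pair(0, pair(0, 0)), pair(0, pair(0, b)), pair(pair(b, a), h(pair(b, pair(0, b))))), b), a)  →  pair(pair(m(pair(0, pair(0, 0)), pair(0, pair(0, b)), pair(pair(b, a), pair(0, b))), b), a)   [R5 at 1.1.3.2]
2. pair(pair(m(pair(0, pair(0, 0)), pair(0, pair(0, b)), pair(pair(b, a), pair(0, b))), b), a)  →  pair(pair(pair(0, b), b), a)   [R3 at 1.1]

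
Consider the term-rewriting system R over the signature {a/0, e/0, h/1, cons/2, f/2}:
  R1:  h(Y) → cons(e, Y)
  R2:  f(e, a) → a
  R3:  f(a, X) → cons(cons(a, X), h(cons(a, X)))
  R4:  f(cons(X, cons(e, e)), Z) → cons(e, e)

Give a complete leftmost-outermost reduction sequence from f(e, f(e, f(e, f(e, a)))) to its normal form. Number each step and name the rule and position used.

1. f(e, f(e, f(e, f(e, a))))  →  f(e, f(e, f(e, a)))   [R2 at 2.2.2]
2. f(e, f(e, f(e, a)))  →  f(e, f(e, a))   [R2 at 2.2]
3. f(e, f(e, a))  →  f(e, a)   [R2 at 2]
4. f(e, a)  →  a   [R2 at ε]

a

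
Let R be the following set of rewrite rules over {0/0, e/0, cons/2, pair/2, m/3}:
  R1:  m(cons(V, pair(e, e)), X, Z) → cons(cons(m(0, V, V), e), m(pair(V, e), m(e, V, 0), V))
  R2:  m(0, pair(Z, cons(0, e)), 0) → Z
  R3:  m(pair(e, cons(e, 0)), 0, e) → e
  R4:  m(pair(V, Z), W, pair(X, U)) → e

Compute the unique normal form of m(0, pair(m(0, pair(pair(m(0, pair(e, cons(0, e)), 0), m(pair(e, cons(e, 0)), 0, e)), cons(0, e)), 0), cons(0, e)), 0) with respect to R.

pair(e, e)

1. m(0, pair(m(0, pair(pair(m(0, pair(e, cons(0, e)), 0), m(pair(e, cons(e, 0)), 0, e)), cons(0, e)), 0), cons(0, e)), 0)  →  m(0, pair(pair(m(0, pair(e, cons(0, e)), 0), m(pair(e, cons(e, 0)), 0, e)), cons(0, e)), 0)   [R2 at ε]
2. m(0, pair(pair(m(0, pair(e, cons(0, e)), 0), m(pair(e, cons(e, 0)), 0, e)), cons(0, e)), 0)  →  pair(m(0, pair(e, cons(0, e)), 0), m(pair(e, cons(e, 0)), 0, e))   [R2 at ε]
3. pair(m(0, pair(e, cons(0, e)), 0), m(pair(e, cons(e, 0)), 0, e))  →  pair(e, m(pair(e, cons(e, 0)), 0, e))   [R2 at 1]
4. pair(e, m(pair(e, cons(e, 0)), 0, e))  →  pair(e, e)   [R3 at 2]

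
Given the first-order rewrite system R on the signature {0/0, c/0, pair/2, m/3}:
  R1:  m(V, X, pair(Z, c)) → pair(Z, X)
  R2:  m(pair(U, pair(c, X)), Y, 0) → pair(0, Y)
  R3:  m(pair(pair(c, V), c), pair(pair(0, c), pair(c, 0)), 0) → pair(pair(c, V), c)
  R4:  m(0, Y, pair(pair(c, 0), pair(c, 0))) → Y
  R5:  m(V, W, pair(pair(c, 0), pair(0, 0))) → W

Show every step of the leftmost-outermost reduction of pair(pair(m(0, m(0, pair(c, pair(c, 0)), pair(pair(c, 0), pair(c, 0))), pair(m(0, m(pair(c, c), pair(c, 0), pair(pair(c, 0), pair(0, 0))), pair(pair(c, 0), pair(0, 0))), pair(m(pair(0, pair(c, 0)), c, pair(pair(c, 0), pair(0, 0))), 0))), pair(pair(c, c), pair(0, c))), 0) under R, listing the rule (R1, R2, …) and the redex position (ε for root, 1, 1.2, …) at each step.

1. pair(pair(m(0, m(0, pair(c, pair(c, 0)), pair(pair(c, 0), pair(c, 0))), pair(m(0, m(pair(c, c), pair(c, 0), pair(pair(c, 0), pair(0, 0))), pair(pair(c, 0), pair(0, 0))), pair(m(pair(0, pair(c, 0)), c, pair(pair(c, 0), pair(0, 0))), 0))), pair(pair(c, c), pair(0, c))), 0)  →  pair(pair(m(0, pair(c, pair(c, 0)), pair(m(0, m(pair(c, c), pair(c, 0), pair(pair(c, 0), pair(0, 0))), pair(pair(c, 0), pair(0, 0))), pair(m(pair(0, pair(c, 0)), c, pair(pair(c, 0), pair(0, 0))), 0))), pair(pair(c, c), pair(0, c))), 0)   [R4 at 1.1.2]
2. pair(pair(m(0, pair(c, pair(c, 0)), pair(m(0, m(pair(c, c), pair(c, 0), pair(pair(c, 0), pair(0, 0))), pair(pair(c, 0), pair(0, 0))), pair(m(pair(0, pair(c, 0)), c, pair(pair(c, 0), pair(0, 0))), 0))), pair(pair(c, c), pair(0, c))), 0)  →  pair(pair(m(0, pair(c, pair(c, 0)), pair(m(pair(c, c), pair(c, 0), pair(pair(c, 0), pair(0, 0))), pair(m(pair(0, pair(c, 0)), c, pair(pair(c, 0), pair(0, 0))), 0))), pair(pair(c, c), pair(0, c))), 0)   [R5 at 1.1.3.1]
3. pair(pair(m(0, pair(c, pair(c, 0)), pair(m(pair(c, c), pair(c, 0), pair(pair(c, 0), pair(0, 0))), pair(m(pair(0, pair(c, 0)), c, pair(pair(c, 0), pair(0, 0))), 0))), pair(pair(c, c), pair(0, c))), 0)  →  pair(pair(m(0, pair(c, pair(c, 0)), pair(pair(c, 0), pair(m(pair(0, pair(c, 0)), c, pair(pair(c, 0), pair(0, 0))), 0))), pair(pair(c, c), pair(0, c))), 0)   [R5 at 1.1.3.1]
4. pair(pair(m(0, pair(c, pair(c, 0)), pair(pair(c, 0), pair(m(pair(0, pair(c, 0)), c, pair(pair(c, 0), pair(0, 0))), 0))), pair(pair(c, c), pair(0, c))), 0)  →  pair(pair(m(0, pair(c, pair(c, 0)), pair(pair(c, 0), pair(c, 0))), pair(pair(c, c), pair(0, c))), 0)   [R5 at 1.1.3.2.1]
5. pair(pair(m(0, pair(c, pair(c, 0)), pair(pair(c, 0), pair(c, 0))), pair(pair(c, c), pair(0, c))), 0)  →  pair(pair(pair(c, pair(c, 0)), pair(pair(c, c), pair(0, c))), 0)   [R4 at 1.1]

pair(pair(pair(c, pair(c, 0)), pair(pair(c, c), pair(0, c))), 0)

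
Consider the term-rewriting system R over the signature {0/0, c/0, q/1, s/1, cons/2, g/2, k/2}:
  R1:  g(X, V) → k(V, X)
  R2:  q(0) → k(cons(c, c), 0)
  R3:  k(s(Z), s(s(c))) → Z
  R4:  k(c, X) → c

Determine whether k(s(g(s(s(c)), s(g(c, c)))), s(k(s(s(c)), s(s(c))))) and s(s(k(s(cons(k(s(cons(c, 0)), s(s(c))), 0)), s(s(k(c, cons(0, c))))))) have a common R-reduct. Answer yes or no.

Reduce t₁ = k(s(g(s(s(c)), s(g(c, c)))), s(k(s(s(c)), s(s(c))))):
1. k(s(g(s(s(c)), s(g(c, c)))), s(k(s(s(c)), s(s(c)))))  →  k(s(k(s(g(c, c)), s(s(c)))), s(k(s(s(c)), s(s(c)))))   [R1 at 1.1]
2. k(s(k(s(g(c, c)), s(s(c)))), s(k(s(s(c)), s(s(c)))))  →  k(s(g(c, c)), s(k(s(s(c)), s(s(c)))))   [R3 at 1.1]
3. k(s(g(c, c)), s(k(s(s(c)), s(s(c)))))  →  k(s(k(c, c)), s(k(s(s(c)), s(s(c)))))   [R1 at 1.1]
4. k(s(k(c, c)), s(k(s(s(c)), s(s(c)))))  →  k(s(c), s(k(s(s(c)), s(s(c)))))   [R4 at 1.1]
5. k(s(c), s(k(s(s(c)), s(s(c)))))  →  k(s(c), s(s(c)))   [R3 at 2.1]
6. k(s(c), s(s(c)))  →  c   [R3 at ε]

Reduce t₂ = s(s(k(s(cons(k(s(cons(c, 0)), s(s(c))), 0)), s(s(k(c, cons(0, c))))))):
1. s(s(k(s(cons(k(s(cons(c, 0)), s(s(c))), 0)), s(s(k(c, cons(0, c)))))))  →  s(s(k(s(cons(cons(c, 0), 0)), s(s(k(c, cons(0, c)))))))   [R3 at 1.1.1.1.1]
2. s(s(k(s(cons(cons(c, 0), 0)), s(s(k(c, cons(0, c)))))))  →  s(s(k(s(cons(cons(c, 0), 0)), s(s(c)))))   [R4 at 1.1.2.1.1]
3. s(s(k(s(cons(cons(c, 0), 0)), s(s(c)))))  →  s(s(cons(cons(c, 0), 0)))   [R3 at 1.1]

no — NF(t₁) = c, NF(t₂) = s(s(cons(cons(c, 0), 0)))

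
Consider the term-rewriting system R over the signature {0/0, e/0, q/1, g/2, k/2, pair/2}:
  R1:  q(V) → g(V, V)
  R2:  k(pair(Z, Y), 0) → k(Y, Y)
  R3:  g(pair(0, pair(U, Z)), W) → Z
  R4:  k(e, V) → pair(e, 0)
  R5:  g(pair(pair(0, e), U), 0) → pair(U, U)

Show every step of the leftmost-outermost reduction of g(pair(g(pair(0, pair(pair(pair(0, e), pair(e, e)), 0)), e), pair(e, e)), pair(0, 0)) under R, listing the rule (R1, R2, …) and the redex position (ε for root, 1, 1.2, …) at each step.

1. g(pair(g(pair(0, pair(pair(pair(0, e), pair(e, e)), 0)), e), pair(e, e)), pair(0, 0))  →  g(pair(0, pair(e, e)), pair(0, 0))   [R3 at 1.1]
2. g(pair(0, pair(e, e)), pair(0, 0))  →  e   [R3 at ε]

e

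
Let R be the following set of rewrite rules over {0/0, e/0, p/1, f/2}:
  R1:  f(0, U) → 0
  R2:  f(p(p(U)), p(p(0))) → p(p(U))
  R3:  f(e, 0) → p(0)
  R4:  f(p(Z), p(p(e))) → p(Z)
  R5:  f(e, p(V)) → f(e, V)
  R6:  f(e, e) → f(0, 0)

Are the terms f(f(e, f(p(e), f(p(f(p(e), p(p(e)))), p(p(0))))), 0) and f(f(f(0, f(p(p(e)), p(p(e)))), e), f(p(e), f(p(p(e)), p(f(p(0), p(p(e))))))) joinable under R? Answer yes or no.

Reduce t₁ = f(f(e, f(p(e), f(p(f(p(e), p(p(e)))), p(p(0))))), 0):
1. f(f(e, f(p(e), f(p(f(p(e), p(p(e)))), p(p(0))))), 0)  →  f(f(e, f(p(e), f(p(p(e)), p(p(0))))), 0)   [R4 at 1.2.2.1.1]
2. f(f(e, f(p(e), f(p(p(e)), p(p(0))))), 0)  →  f(f(e, f(p(e), p(p(e)))), 0)   [R2 at 1.2.2]
3. f(f(e, f(p(e), p(p(e)))), 0)  →  f(f(e, p(e)), 0)   [R4 at 1.2]
4. f(f(e, p(e)), 0)  →  f(f(e, e), 0)   [R5 at 1]
5. f(f(e, e), 0)  →  f(f(0, 0), 0)   [R6 at 1]
6. f(f(0, 0), 0)  →  f(0, 0)   [R1 at 1]
7. f(0, 0)  →  0   [R1 at ε]

Reduce t₂ = f(f(f(0, f(p(p(e)), p(p(e)))), e), f(p(e), f(p(p(e)), p(f(p(0), p(p(e))))))):
1. f(f(f(0, f(p(p(e)), p(p(e)))), e), f(p(e), f(p(p(e)), p(f(p(0), p(p(e)))))))  →  f(f(0, e), f(p(e), f(p(p(e)), p(f(p(0), p(p(e)))))))   [R1 at 1.1]
2. f(f(0, e), f(p(e), f(p(p(e)), p(f(p(0), p(p(e)))))))  →  f(0, f(p(e), f(p(p(e)), p(f(p(0), p(p(e)))))))   [R1 at 1]
3. f(0, f(p(e), f(p(p(e)), p(f(p(0), p(p(e)))))))  →  0   [R1 at ε]

yes — NF(t₁) = 0, NF(t₂) = 0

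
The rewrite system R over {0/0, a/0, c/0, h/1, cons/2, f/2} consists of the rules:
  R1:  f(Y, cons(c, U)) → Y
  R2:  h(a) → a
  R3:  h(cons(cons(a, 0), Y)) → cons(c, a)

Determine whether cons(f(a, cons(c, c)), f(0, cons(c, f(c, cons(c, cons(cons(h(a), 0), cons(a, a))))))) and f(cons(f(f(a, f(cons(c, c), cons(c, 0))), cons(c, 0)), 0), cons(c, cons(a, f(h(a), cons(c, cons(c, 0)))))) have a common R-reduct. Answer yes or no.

yes — NF(t₁) = cons(a, 0), NF(t₂) = cons(a, 0)

Reduce t₁ = cons(f(a, cons(c, c)), f(0, cons(c, f(c, cons(c, cons(cons(h(a), 0), cons(a, a))))))):
1. cons(f(a, cons(c, c)), f(0, cons(c, f(c, cons(c, cons(cons(h(a), 0), cons(a, a)))))))  →  cons(a, f(0, cons(c, f(c, cons(c, cons(cons(h(a), 0), cons(a, a)))))))   [R1 at 1]
2. cons(a, f(0, cons(c, f(c, cons(c, cons(cons(h(a), 0), cons(a, a)))))))  →  cons(a, 0)   [R1 at 2]

Reduce t₂ = f(cons(f(f(a, f(cons(c, c), cons(c, 0))), cons(c, 0)), 0), cons(c, cons(a, f(h(a), cons(c, cons(c, 0)))))):
1. f(cons(f(f(a, f(cons(c, c), cons(c, 0))), cons(c, 0)), 0), cons(c, cons(a, f(h(a), cons(c, cons(c, 0))))))  →  cons(f(f(a, f(cons(c, c), cons(c, 0))), cons(c, 0)), 0)   [R1 at ε]
2. cons(f(f(a, f(cons(c, c), cons(c, 0))), cons(c, 0)), 0)  →  cons(f(a, f(cons(c, c), cons(c, 0))), 0)   [R1 at 1]
3. cons(f(a, f(cons(c, c), cons(c, 0))), 0)  →  cons(f(a, cons(c, c)), 0)   [R1 at 1.2]
4. cons(f(a, cons(c, c)), 0)  →  cons(a, 0)   [R1 at 1]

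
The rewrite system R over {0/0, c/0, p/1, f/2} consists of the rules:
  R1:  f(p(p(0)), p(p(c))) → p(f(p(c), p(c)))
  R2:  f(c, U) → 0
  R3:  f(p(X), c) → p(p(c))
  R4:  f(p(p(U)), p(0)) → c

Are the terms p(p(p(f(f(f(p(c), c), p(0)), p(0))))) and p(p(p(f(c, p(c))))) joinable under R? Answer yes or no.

yes — NF(t₁) = p(p(p(0))), NF(t₂) = p(p(p(0)))

Reduce t₁ = p(p(p(f(f(f(p(c), c), p(0)), p(0))))):
1. p(p(p(f(f(f(p(c), c), p(0)), p(0)))))  →  p(p(p(f(f(p(p(c)), p(0)), p(0)))))   [R3 at 1.1.1.1.1]
2. p(p(p(f(f(p(p(c)), p(0)), p(0)))))  →  p(p(p(f(c, p(0)))))   [R4 at 1.1.1.1]
3. p(p(p(f(c, p(0)))))  →  p(p(p(0)))   [R2 at 1.1.1]

Reduce t₂ = p(p(p(f(c, p(c))))):
1. p(p(p(f(c, p(c)))))  →  p(p(p(0)))   [R2 at 1.1.1]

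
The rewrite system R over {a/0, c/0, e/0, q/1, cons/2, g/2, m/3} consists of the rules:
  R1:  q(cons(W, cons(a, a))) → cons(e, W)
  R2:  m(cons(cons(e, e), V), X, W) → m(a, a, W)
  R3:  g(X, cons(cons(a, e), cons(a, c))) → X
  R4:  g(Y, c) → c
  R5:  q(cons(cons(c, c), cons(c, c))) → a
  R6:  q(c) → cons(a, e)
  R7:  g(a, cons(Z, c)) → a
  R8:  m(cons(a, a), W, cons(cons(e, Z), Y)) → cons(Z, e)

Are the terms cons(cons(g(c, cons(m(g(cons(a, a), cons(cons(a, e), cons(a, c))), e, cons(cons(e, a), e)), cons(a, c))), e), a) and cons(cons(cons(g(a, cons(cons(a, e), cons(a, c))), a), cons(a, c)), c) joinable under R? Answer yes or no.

no — NF(t₁) = cons(cons(c, e), a), NF(t₂) = cons(cons(cons(a, a), cons(a, c)), c)

Reduce t₁ = cons(cons(g(c, cons(m(g(cons(a, a), cons(cons(a, e), cons(a, c))), e, cons(cons(e, a), e)), cons(a, c))), e), a):
1. cons(cons(g(c, cons(m(g(cons(a, a), cons(cons(a, e), cons(a, c))), e, cons(cons(e, a), e)), cons(a, c))), e), a)  →  cons(cons(g(c, cons(m(cons(a, a), e, cons(cons(e, a), e)), cons(a, c))), e), a)   [R3 at 1.1.2.1.1]
2. cons(cons(g(c, cons(m(cons(a, a), e, cons(cons(e, a), e)), cons(a, c))), e), a)  →  cons(cons(g(c, cons(cons(a, e), cons(a, c))), e), a)   [R8 at 1.1.2.1]
3. cons(cons(g(c, cons(cons(a, e), cons(a, c))), e), a)  →  cons(cons(c, e), a)   [R3 at 1.1]

Reduce t₂ = cons(cons(cons(g(a, cons(cons(a, e), cons(a, c))), a), cons(a, c)), c):
1. cons(cons(cons(g(a, cons(cons(a, e), cons(a, c))), a), cons(a, c)), c)  →  cons(cons(cons(a, a), cons(a, c)), c)   [R3 at 1.1.1]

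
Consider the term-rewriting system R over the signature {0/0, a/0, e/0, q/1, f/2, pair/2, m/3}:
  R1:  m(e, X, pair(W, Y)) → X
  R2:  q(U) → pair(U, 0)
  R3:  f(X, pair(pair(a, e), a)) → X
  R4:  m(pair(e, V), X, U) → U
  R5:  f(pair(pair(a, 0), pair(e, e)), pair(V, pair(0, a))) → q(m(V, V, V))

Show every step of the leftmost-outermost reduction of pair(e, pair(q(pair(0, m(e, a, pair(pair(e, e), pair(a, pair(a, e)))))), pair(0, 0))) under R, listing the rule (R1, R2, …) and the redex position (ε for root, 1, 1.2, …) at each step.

pair(e, pair(pair(pair(0, a), 0), pair(0, 0)))

1. pair(e, pair(q(pair(0, m(e, a, pair(pair(e, e), pair(a, pair(a, e)))))), pair(0, 0)))  →  pair(e, pair(pair(pair(0, m(e, a, pair(pair(e, e), pair(a, pair(a, e))))), 0), pair(0, 0)))   [R2 at 2.1]
2. pair(e, pair(pair(pair(0, m(e, a, pair(pair(e, e), pair(a, pair(a, e))))), 0), pair(0, 0)))  →  pair(e, pair(pair(pair(0, a), 0), pair(0, 0)))   [R1 at 2.1.1.2]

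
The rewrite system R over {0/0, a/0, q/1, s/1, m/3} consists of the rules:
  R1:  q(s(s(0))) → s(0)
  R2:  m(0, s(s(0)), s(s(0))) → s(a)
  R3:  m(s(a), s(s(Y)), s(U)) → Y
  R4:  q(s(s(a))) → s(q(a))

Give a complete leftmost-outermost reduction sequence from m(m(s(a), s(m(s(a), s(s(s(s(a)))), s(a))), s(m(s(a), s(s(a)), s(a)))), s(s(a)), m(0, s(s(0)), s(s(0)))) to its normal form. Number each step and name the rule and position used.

a

1. m(m(s(a), s(m(s(a), s(s(s(s(a)))), s(a))), s(m(s(a), s(s(a)), s(a)))), s(s(a)), m(0, s(s(0)), s(s(0))))  →  m(m(s(a), s(s(s(a))), s(m(s(a), s(s(a)), s(a)))), s(s(a)), m(0, s(s(0)), s(s(0))))   [R3 at 1.2.1]
2. m(m(s(a), s(s(s(a))), s(m(s(a), s(s(a)), s(a)))), s(s(a)), m(0, s(s(0)), s(s(0))))  →  m(s(a), s(s(a)), m(0, s(s(0)), s(s(0))))   [R3 at 1]
3. m(s(a), s(s(a)), m(0, s(s(0)), s(s(0))))  →  m(s(a), s(s(a)), s(a))   [R2 at 3]
4. m(s(a), s(s(a)), s(a))  →  a   [R3 at ε]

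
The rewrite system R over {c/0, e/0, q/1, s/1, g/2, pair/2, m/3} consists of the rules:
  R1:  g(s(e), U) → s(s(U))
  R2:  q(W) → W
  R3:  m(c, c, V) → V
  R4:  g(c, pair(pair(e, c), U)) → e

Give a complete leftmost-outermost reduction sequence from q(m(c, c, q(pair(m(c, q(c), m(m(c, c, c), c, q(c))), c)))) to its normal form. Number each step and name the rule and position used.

pair(c, c)

1. q(m(c, c, q(pair(m(c, q(c), m(m(c, c, c), c, q(c))), c))))  →  m(c, c, q(pair(m(c, q(c), m(m(c, c, c), c, q(c))), c)))   [R2 at ε]
2. m(c, c, q(pair(m(c, q(c), m(m(c, c, c), c, q(c))), c)))  →  q(pair(m(c, q(c), m(m(c, c, c), c, q(c))), c))   [R3 at ε]
3. q(pair(m(c, q(c), m(m(c, c, c), c, q(c))), c))  →  pair(m(c, q(c), m(m(c, c, c), c, q(c))), c)   [R2 at ε]
4. pair(m(c, q(c), m(m(c, c, c), c, q(c))), c)  →  pair(m(c, c, m(m(c, c, c), c, q(c))), c)   [R2 at 1.2]
5. pair(m(c, c, m(m(c, c, c), c, q(c))), c)  →  pair(m(m(c, c, c), c, q(c)), c)   [R3 at 1]
6. pair(m(m(c, c, c), c, q(c)), c)  →  pair(m(c, c, q(c)), c)   [R3 at 1.1]
7. pair(m(c, c, q(c)), c)  →  pair(q(c), c)   [R3 at 1]
8. pair(q(c), c)  →  pair(c, c)   [R2 at 1]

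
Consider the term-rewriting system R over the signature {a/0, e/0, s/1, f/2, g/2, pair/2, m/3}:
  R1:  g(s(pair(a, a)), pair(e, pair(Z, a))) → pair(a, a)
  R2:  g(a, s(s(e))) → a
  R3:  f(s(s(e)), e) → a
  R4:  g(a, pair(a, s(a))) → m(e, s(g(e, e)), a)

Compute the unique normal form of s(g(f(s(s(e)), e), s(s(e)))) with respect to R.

1. s(g(f(s(s(e)), e), s(s(e))))  →  s(g(a, s(s(e))))   [R3 at 1.1]
2. s(g(a, s(s(e))))  →  s(a)   [R2 at 1]

s(a)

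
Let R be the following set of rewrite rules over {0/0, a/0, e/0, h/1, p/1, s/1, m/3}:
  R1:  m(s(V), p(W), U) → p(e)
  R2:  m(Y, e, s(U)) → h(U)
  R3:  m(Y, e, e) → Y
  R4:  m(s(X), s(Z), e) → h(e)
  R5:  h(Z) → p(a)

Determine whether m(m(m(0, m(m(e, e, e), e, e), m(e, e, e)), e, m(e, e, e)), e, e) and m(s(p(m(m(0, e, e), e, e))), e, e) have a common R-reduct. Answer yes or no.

Reduce t₁ = m(m(m(0, m(m(e, e, e), e, e), m(e, e, e)), e, m(e, e, e)), e, e):
1. m(m(m(0, m(m(e, e, e), e, e), m(e, e, e)), e, m(e, e, e)), e, e)  →  m(m(0, m(m(e, e, e), e, e), m(e, e, e)), e, m(e, e, e))   [R3 at ε]
2. m(m(0, m(m(e, e, e), e, e), m(e, e, e)), e, m(e, e, e))  →  m(m(0, m(e, e, e), m(e, e, e)), e, m(e, e, e))   [R3 at 1.2]
3. m(m(0, m(e, e, e), m(e, e, e)), e, m(e, e, e))  →  m(m(0, e, m(e, e, e)), e, m(e, e, e))   [R3 at 1.2]
4. m(m(0, e, m(e, e, e)), e, m(e, e, e))  →  m(m(0, e, e), e, m(e, e, e))   [R3 at 1.3]
5. m(m(0, e, e), e, m(e, e, e))  →  m(0, e, m(e, e, e))   [R3 at 1]
6. m(0, e, m(e, e, e))  →  m(0, e, e)   [R3 at 3]
7. m(0, e, e)  →  0   [R3 at ε]

Reduce t₂ = m(s(p(m(m(0, e, e), e, e))), e, e):
1. m(s(p(m(m(0, e, e), e, e))), e, e)  →  s(p(m(m(0, e, e), e, e)))   [R3 at ε]
2. s(p(m(m(0, e, e), e, e)))  →  s(p(m(0, e, e)))   [R3 at 1.1]
3. s(p(m(0, e, e)))  →  s(p(0))   [R3 at 1.1]

no — NF(t₁) = 0, NF(t₂) = s(p(0))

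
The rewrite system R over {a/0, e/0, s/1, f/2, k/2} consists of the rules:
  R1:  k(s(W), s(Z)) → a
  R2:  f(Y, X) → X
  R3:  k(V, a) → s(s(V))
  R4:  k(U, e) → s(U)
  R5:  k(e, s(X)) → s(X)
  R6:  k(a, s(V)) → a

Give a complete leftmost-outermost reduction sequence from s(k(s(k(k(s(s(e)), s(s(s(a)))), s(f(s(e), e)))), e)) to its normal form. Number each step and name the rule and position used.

s(s(s(a)))

1. s(k(s(k(k(s(s(e)), s(s(s(a)))), s(f(s(e), e)))), e))  →  s(s(s(k(k(s(s(e)), s(s(s(a)))), s(f(s(e), e))))))   [R4 at 1]
2. s(s(s(k(k(s(s(e)), s(s(s(a)))), s(f(s(e), e))))))  →  s(s(s(k(a, s(f(s(e), e))))))   [R1 at 1.1.1.1]
3. s(s(s(k(a, s(f(s(e), e))))))  →  s(s(s(a)))   [R6 at 1.1.1]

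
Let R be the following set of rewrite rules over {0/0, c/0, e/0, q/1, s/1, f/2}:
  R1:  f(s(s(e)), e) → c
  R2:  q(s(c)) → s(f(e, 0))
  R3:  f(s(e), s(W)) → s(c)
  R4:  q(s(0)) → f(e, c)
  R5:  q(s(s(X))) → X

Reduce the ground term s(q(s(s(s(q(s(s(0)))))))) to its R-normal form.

1. s(q(s(s(s(q(s(s(0))))))))  →  s(s(q(s(s(0)))))   [R5 at 1]
2. s(s(q(s(s(0)))))  →  s(s(0))   [R5 at 1.1]

s(s(0))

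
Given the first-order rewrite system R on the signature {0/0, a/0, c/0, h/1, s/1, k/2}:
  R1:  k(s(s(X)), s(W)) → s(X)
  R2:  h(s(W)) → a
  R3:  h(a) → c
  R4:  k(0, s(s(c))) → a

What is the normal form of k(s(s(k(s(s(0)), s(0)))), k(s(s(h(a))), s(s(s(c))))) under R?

s(s(0))

1. k(s(s(k(s(s(0)), s(0)))), k(s(s(h(a))), s(s(s(c)))))  →  k(s(s(s(0))), k(s(s(h(a))), s(s(s(c)))))   [R1 at 1.1.1]
2. k(s(s(s(0))), k(s(s(h(a))), s(s(s(c)))))  →  k(s(s(s(0))), s(h(a)))   [R1 at 2]
3. k(s(s(s(0))), s(h(a)))  →  s(s(0))   [R1 at ε]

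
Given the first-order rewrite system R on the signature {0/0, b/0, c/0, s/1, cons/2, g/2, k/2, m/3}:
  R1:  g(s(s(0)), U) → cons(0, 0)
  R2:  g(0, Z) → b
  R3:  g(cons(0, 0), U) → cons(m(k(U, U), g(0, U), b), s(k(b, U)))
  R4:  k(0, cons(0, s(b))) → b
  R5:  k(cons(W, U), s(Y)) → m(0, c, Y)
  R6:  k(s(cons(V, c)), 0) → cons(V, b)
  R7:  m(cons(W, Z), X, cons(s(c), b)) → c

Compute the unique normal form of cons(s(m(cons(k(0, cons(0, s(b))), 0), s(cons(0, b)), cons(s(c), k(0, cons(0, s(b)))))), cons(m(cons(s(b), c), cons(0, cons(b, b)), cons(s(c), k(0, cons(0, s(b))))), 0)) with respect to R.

1. cons(s(m(cons(k(0, cons(0, s(b))), 0), s(cons(0, b)), cons(s(c), k(0, cons(0, s(b)))))), cons(m(cons(s(b), c), cons(0, cons(b, b)), cons(s(c), k(0, cons(0, s(b))))), 0))  →  cons(s(m(cons(b, 0), s(cons(0, b)), cons(s(c), k(0, cons(0, s(b)))))), cons(m(cons(s(b), c), cons(0, cons(b, b)), cons(s(c), k(0, cons(0, s(b))))), 0))   [R4 at 1.1.1.1]
2. cons(s(m(cons(b, 0), s(cons(0, b)), cons(s(c), k(0, cons(0, s(b)))))), cons(m(cons(s(b), c), cons(0, cons(b, b)), cons(s(c), k(0, cons(0, s(b))))), 0))  →  cons(s(m(cons(b, 0), s(cons(0, b)), cons(s(c), b))), cons(m(cons(s(b), c), cons(0, cons(b, b)), cons(s(c), k(0, cons(0, s(b))))), 0))   [R4 at 1.1.3.2]
3. cons(s(m(cons(b, 0), s(cons(0, b)), cons(s(c), b))), cons(m(cons(s(b), c), cons(0, cons(b, b)), cons(s(c), k(0, cons(0, s(b))))), 0))  →  cons(s(c), cons(m(cons(s(b), c), cons(0, cons(b, b)), cons(s(c), k(0, cons(0, s(b))))), 0))   [R7 at 1.1]
4. cons(s(c), cons(m(cons(s(b), c), cons(0, cons(b, b)), cons(s(c), k(0, cons(0, s(b))))), 0))  →  cons(s(c), cons(m(cons(s(b), c), cons(0, cons(b, b)), cons(s(c), b)), 0))   [R4 at 2.1.3.2]
5. cons(s(c), cons(m(cons(s(b), c), cons(0, cons(b, b)), cons(s(c), b)), 0))  →  cons(s(c), cons(c, 0))   [R7 at 2.1]

cons(s(c), cons(c, 0))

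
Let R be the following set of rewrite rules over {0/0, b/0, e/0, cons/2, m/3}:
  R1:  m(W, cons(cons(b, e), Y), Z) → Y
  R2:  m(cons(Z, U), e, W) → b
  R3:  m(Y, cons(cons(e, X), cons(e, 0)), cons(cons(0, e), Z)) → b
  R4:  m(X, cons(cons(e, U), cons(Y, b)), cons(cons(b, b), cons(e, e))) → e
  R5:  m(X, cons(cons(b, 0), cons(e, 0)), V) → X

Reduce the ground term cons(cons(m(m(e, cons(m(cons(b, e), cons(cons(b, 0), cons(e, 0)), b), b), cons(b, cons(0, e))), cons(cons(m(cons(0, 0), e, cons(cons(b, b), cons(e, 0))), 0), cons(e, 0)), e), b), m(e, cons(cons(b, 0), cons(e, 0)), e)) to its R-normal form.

cons(cons(b, b), e)

1. cons(cons(m(m(e, cons(m(cons(b, e), cons(cons(b, 0), cons(e, 0)), b), b), cons(b, cons(0, e))), cons(cons(m(cons(0, 0), e, cons(cons(b, b), cons(e, 0))), 0), cons(e, 0)), e), b), m(e, cons(cons(b, 0), cons(e, 0)), e))  →  cons(cons(m(m(e, cons(cons(b, e), b), cons(b, cons(0, e))), cons(cons(m(cons(0, 0), e, cons(cons(b, b), cons(e, 0))), 0), cons(e, 0)), e), b), m(e, cons(cons(b, 0), cons(e, 0)), e))   [R5 at 1.1.1.2.1]
2. cons(cons(m(m(e, cons(cons(b, e), b), cons(b, cons(0, e))), cons(cons(m(cons(0, 0), e, cons(cons(b, b), cons(e, 0))), 0), cons(e, 0)), e), b), m(e, cons(cons(b, 0), cons(e, 0)), e))  →  cons(cons(m(b, cons(cons(m(cons(0, 0), e, cons(cons(b, b), cons(e, 0))), 0), cons(e, 0)), e), b), m(e, cons(cons(b, 0), cons(e, 0)), e))   [R1 at 1.1.1]
3. cons(cons(m(b, cons(cons(m(cons(0, 0), e, cons(cons(b, b), cons(e, 0))), 0), cons(e, 0)), e), b), m(e, cons(cons(b, 0), cons(e, 0)), e))  →  cons(cons(m(b, cons(cons(b, 0), cons(e, 0)), e), b), m(e, cons(cons(b, 0), cons(e, 0)), e))   [R2 at 1.1.2.1.1]
4. cons(cons(m(b, cons(cons(b, 0), cons(e, 0)), e), b), m(e, cons(cons(b, 0), cons(e, 0)), e))  →  cons(cons(b, b), m(e, cons(cons(b, 0), cons(e, 0)), e))   [R5 at 1.1]
5. cons(cons(b, b), m(e, cons(cons(b, 0), cons(e, 0)), e))  →  cons(cons(b, b), e)   [R5 at 2]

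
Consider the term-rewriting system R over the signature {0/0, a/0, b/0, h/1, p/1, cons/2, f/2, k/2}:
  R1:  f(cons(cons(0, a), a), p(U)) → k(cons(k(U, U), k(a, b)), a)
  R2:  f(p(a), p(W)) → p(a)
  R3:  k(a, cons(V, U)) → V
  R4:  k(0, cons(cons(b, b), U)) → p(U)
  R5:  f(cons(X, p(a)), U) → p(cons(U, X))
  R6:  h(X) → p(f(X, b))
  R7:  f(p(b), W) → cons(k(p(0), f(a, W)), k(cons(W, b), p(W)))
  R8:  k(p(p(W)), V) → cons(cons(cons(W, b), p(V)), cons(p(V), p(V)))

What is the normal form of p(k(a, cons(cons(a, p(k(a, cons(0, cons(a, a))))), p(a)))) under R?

1. p(k(a, cons(cons(a, p(k(a, cons(0, cons(a, a))))), p(a))))  →  p(cons(a, p(k(a, cons(0, cons(a, a))))))   [R3 at 1]
2. p(cons(a, p(k(a, cons(0, cons(a, a))))))  →  p(cons(a, p(0)))   [R3 at 1.2.1]

p(cons(a, p(0)))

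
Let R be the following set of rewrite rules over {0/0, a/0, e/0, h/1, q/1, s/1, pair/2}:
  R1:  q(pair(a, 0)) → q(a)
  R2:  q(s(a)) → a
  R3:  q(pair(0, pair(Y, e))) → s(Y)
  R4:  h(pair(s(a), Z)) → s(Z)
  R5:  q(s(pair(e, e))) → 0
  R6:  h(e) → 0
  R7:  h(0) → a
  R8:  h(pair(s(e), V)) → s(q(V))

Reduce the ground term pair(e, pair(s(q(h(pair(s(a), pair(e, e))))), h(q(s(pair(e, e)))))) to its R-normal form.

pair(e, pair(s(0), a))

1. pair(e, pair(s(q(h(pair(s(a), pair(e, e))))), h(q(s(pair(e, e))))))  →  pair(e, pair(s(q(s(pair(e, e)))), h(q(s(pair(e, e))))))   [R4 at 2.1.1.1]
2. pair(e, pair(s(q(s(pair(e, e)))), h(q(s(pair(e, e))))))  →  pair(e, pair(s(0), h(q(s(pair(e, e))))))   [R5 at 2.1.1]
3. pair(e, pair(s(0), h(q(s(pair(e, e))))))  →  pair(e, pair(s(0), h(0)))   [R5 at 2.2.1]
4. pair(e, pair(s(0), h(0)))  →  pair(e, pair(s(0), a))   [R7 at 2.2]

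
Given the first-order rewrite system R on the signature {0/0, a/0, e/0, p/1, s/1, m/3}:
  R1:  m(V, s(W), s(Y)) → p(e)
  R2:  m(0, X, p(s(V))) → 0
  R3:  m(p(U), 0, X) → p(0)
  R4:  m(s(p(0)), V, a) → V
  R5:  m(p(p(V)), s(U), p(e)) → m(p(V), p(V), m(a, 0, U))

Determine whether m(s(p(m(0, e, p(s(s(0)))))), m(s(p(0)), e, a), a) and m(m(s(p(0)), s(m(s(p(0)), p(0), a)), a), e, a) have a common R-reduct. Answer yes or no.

yes — NF(t₁) = e, NF(t₂) = e

Reduce t₁ = m(s(p(m(0, e, p(s(s(0)))))), m(s(p(0)), e, a), a):
1. m(s(p(m(0, e, p(s(s(0)))))), m(s(p(0)), e, a), a)  →  m(s(p(0)), m(s(p(0)), e, a), a)   [R2 at 1.1.1]
2. m(s(p(0)), m(s(p(0)), e, a), a)  →  m(s(p(0)), e, a)   [R4 at ε]
3. m(s(p(0)), e, a)  →  e   [R4 at ε]

Reduce t₂ = m(m(s(p(0)), s(m(s(p(0)), p(0), a)), a), e, a):
1. m(m(s(p(0)), s(m(s(p(0)), p(0), a)), a), e, a)  →  m(s(m(s(p(0)), p(0), a)), e, a)   [R4 at 1]
2. m(s(m(s(p(0)), p(0), a)), e, a)  →  m(s(p(0)), e, a)   [R4 at 1.1]
3. m(s(p(0)), e, a)  →  e   [R4 at ε]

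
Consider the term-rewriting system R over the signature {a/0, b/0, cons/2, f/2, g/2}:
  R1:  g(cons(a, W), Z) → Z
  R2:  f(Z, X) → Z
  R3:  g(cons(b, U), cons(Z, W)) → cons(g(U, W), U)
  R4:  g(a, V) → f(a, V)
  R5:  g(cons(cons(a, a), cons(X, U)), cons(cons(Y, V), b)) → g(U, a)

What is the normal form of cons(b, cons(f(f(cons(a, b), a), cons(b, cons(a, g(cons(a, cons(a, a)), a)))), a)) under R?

1. cons(b, cons(f(f(cons(a, b), a), cons(b, cons(a, g(cons(a, cons(a, a)), a)))), a))  →  cons(b, cons(f(cons(a, b), a), a))   [R2 at 2.1]
2. cons(b, cons(f(cons(a, b), a), a))  →  cons(b, cons(cons(a, b), a))   [R2 at 2.1]

cons(b, cons(cons(a, b), a))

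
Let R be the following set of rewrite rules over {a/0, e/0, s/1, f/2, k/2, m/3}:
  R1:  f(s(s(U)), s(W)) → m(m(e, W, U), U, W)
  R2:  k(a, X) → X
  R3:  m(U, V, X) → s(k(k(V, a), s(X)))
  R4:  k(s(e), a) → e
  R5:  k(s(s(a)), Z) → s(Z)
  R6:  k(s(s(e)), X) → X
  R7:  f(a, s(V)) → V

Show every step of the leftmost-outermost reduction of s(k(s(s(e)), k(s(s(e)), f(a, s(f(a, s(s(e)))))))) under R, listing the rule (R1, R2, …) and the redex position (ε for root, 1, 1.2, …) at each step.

s(s(e))

1. s(k(s(s(e)), k(s(s(e)), f(a, s(f(a, s(s(e))))))))  →  s(k(s(s(e)), f(a, s(f(a, s(s(e)))))))   [R6 at 1]
2. s(k(s(s(e)), f(a, s(f(a, s(s(e)))))))  →  s(f(a, s(f(a, s(s(e))))))   [R6 at 1]
3. s(f(a, s(f(a, s(s(e))))))  →  s(f(a, s(s(e))))   [R7 at 1]
4. s(f(a, s(s(e))))  →  s(s(e))   [R7 at 1]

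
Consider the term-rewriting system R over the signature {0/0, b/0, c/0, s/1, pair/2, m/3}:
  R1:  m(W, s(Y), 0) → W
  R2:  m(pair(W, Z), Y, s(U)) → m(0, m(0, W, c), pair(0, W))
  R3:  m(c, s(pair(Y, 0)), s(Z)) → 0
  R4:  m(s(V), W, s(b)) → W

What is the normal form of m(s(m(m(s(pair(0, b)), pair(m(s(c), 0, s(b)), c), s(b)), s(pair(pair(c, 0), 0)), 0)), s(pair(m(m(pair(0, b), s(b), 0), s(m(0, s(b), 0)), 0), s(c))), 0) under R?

s(pair(0, c))

1. m(s(m(m(s(pair(0, b)), pair(m(s(c), 0, s(b)), c), s(b)), s(pair(pair(c, 0), 0)), 0)), s(pair(m(m(pair(0, b), s(b), 0), s(m(0, s(b), 0)), 0), s(c))), 0)  →  s(m(m(s(pair(0, b)), pair(m(s(c), 0, s(b)), c), s(b)), s(pair(pair(c, 0), 0)), 0))   [R1 at ε]
2. s(m(m(s(pair(0, b)), pair(m(s(c), 0, s(b)), c), s(b)), s(pair(pair(c, 0), 0)), 0))  →  s(m(s(pair(0, b)), pair(m(s(c), 0, s(b)), c), s(b)))   [R1 at 1]
3. s(m(s(pair(0, b)), pair(m(s(c), 0, s(b)), c), s(b)))  →  s(pair(m(s(c), 0, s(b)), c))   [R4 at 1]
4. s(pair(m(s(c), 0, s(b)), c))  →  s(pair(0, c))   [R4 at 1.1]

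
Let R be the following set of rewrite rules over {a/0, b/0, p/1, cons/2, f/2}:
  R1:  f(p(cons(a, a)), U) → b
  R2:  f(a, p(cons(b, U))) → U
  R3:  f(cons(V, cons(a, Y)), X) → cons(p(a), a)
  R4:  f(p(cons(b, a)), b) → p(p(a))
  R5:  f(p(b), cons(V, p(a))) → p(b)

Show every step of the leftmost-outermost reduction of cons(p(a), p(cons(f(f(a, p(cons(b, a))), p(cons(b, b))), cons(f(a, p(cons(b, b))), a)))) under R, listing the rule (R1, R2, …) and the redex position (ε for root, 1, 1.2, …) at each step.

1. cons(p(a), p(cons(f(f(a, p(cons(b, a))), p(cons(b, b))), cons(f(a, p(cons(b, b))), a))))  →  cons(p(a), p(cons(f(a, p(cons(b, b))), cons(f(a, p(cons(b, b))), a))))   [R2 at 2.1.1.1]
2. cons(p(a), p(cons(f(a, p(cons(b, b))), cons(f(a, p(cons(b, b))), a))))  →  cons(p(a), p(cons(b, cons(f(a, p(cons(b, b))), a))))   [R2 at 2.1.1]
3. cons(p(a), p(cons(b, cons(f(a, p(cons(b, b))), a))))  →  cons(p(a), p(cons(b, cons(b, a))))   [R2 at 2.1.2.1]

cons(p(a), p(cons(b, cons(b, a))))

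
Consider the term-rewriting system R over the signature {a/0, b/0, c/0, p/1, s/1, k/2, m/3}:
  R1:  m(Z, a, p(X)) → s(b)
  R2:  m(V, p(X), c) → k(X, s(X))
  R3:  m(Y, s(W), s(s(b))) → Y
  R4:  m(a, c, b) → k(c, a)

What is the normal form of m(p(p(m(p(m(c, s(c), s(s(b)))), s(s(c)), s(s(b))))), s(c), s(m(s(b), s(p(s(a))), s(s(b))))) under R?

p(p(p(c)))

1. m(p(p(m(p(m(c, s(c), s(s(b)))), s(s(c)), s(s(b))))), s(c), s(m(s(b), s(p(s(a))), s(s(b)))))  →  m(p(p(p(m(c, s(c), s(s(b)))))), s(c), s(m(s(b), s(p(s(a))), s(s(b)))))   [R3 at 1.1.1]
2. m(p(p(p(m(c, s(c), s(s(b)))))), s(c), s(m(s(b), s(p(s(a))), s(s(b)))))  →  m(p(p(p(c))), s(c), s(m(s(b), s(p(s(a))), s(s(b)))))   [R3 at 1.1.1.1]
3. m(p(p(p(c))), s(c), s(m(s(b), s(p(s(a))), s(s(b)))))  →  m(p(p(p(c))), s(c), s(s(b)))   [R3 at 3.1]
4. m(p(p(p(c))), s(c), s(s(b)))  →  p(p(p(c)))   [R3 at ε]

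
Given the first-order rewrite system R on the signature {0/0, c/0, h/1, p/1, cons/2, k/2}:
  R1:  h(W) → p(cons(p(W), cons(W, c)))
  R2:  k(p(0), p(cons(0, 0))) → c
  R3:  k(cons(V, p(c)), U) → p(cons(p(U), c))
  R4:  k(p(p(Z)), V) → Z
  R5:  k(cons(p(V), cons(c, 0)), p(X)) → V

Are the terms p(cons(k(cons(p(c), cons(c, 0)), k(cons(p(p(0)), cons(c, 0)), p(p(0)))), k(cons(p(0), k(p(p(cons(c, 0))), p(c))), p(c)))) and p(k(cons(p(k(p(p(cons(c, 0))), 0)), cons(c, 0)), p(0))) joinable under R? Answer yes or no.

yes — NF(t₁) = p(cons(c, 0)), NF(t₂) = p(cons(c, 0))

Reduce t₁ = p(cons(k(cons(p(c), cons(c, 0)), k(cons(p(p(0)), cons(c, 0)), p(p(0)))), k(cons(p(0), k(p(p(cons(c, 0))), p(c))), p(c)))):
1. p(cons(k(cons(p(c), cons(c, 0)), k(cons(p(p(0)), cons(c, 0)), p(p(0)))), k(cons(p(0), k(p(p(cons(c, 0))), p(c))), p(c))))  →  p(cons(k(cons(p(c), cons(c, 0)), p(0)), k(cons(p(0), k(p(p(cons(c, 0))), p(c))), p(c))))   [R5 at 1.1.2]
2. p(cons(k(cons(p(c), cons(c, 0)), p(0)), k(cons(p(0), k(p(p(cons(c, 0))), p(c))), p(c))))  →  p(cons(c, k(cons(p(0), k(p(p(cons(c, 0))), p(c))), p(c))))   [R5 at 1.1]
3. p(cons(c, k(cons(p(0), k(p(p(cons(c, 0))), p(c))), p(c))))  →  p(cons(c, k(cons(p(0), cons(c, 0)), p(c))))   [R4 at 1.2.1.2]
4. p(cons(c, k(cons(p(0), cons(c, 0)), p(c))))  →  p(cons(c, 0))   [R5 at 1.2]

Reduce t₂ = p(k(cons(p(k(p(p(cons(c, 0))), 0)), cons(c, 0)), p(0))):
1. p(k(cons(p(k(p(p(cons(c, 0))), 0)), cons(c, 0)), p(0)))  →  p(k(p(p(cons(c, 0))), 0))   [R5 at 1]
2. p(k(p(p(cons(c, 0))), 0))  →  p(cons(c, 0))   [R4 at 1]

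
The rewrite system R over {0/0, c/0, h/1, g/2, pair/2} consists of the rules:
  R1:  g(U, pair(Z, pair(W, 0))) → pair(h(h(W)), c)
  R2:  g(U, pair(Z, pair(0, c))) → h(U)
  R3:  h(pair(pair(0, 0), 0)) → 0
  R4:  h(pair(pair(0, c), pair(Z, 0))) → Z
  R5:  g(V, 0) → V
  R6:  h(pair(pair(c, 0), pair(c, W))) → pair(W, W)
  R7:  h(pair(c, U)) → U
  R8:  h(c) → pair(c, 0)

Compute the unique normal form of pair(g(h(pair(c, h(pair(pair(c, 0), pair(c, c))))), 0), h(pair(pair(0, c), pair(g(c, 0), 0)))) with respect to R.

1. pair(g(h(pair(c, h(pair(pair(c, 0), pair(c, c))))), 0), h(pair(pair(0, c), pair(g(c, 0), 0))))  →  pair(h(pair(c, h(pair(pair(c, 0), pair(c, c))))), h(pair(pair(0, c), pair(g(c, 0), 0))))   [R5 at 1]
2. pair(h(pair(c, h(pair(pair(c, 0), pair(c, c))))), h(pair(pair(0, c), pair(g(c, 0), 0))))  →  pair(h(pair(pair(c, 0), pair(c, c))), h(pair(pair(0, c), pair(g(c, 0), 0))))   [R7 at 1]
3. pair(h(pair(pair(c, 0), pair(c, c))), h(pair(pair(0, c), pair(g(c, 0), 0))))  →  pair(pair(c, c), h(pair(pair(0, c), pair(g(c, 0), 0))))   [R6 at 1]
4. pair(pair(c, c), h(pair(pair(0, c), pair(g(c, 0), 0))))  →  pair(pair(c, c), g(c, 0))   [R4 at 2]
5. pair(pair(c, c), g(c, 0))  →  pair(pair(c, c), c)   [R5 at 2]

pair(pair(c, c), c)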